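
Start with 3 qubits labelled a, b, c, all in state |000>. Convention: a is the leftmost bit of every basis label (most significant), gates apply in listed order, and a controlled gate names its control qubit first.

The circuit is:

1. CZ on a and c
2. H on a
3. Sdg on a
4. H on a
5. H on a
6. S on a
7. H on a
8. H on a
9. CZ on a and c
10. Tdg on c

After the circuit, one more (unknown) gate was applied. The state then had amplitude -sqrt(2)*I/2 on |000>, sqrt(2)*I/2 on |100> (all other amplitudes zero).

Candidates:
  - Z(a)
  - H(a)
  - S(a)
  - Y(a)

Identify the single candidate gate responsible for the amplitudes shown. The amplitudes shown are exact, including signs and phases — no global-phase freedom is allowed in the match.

It was Y(a) that produced the state shown.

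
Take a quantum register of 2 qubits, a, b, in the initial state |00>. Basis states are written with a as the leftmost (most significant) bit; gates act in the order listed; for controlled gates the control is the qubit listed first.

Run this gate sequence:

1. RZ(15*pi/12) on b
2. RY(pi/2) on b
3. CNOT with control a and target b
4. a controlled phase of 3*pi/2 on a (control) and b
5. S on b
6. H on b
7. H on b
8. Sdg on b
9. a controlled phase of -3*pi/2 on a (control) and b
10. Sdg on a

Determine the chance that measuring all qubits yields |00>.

A full measurement returns |00> with probability 1/2. Key observation: the block from step 4 through step 9 cancels to the identity and can be dropped.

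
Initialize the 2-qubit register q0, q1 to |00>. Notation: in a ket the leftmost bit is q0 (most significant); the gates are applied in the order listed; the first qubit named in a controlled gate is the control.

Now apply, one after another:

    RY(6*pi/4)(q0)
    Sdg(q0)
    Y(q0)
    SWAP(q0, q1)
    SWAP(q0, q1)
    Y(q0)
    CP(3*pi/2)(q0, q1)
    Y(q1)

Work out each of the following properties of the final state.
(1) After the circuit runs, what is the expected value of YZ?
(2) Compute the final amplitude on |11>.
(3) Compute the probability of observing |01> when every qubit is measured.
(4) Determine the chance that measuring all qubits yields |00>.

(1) The observable YZ averages to -1.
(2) |11> carries amplitude sqrt(2)/2 in the final state.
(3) The probability of measuring |01> is 1/2.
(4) The probability of measuring |00> is 0.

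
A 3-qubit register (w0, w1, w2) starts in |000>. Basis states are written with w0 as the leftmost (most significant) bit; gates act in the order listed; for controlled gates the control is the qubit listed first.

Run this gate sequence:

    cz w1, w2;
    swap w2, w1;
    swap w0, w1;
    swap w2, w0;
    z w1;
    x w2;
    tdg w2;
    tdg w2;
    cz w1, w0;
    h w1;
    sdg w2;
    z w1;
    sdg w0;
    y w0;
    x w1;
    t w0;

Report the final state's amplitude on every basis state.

After the circuit, the state carries amplitude sqrt(2)*exp(3*I*pi/4)/2 on |101>, -sqrt(2)*exp(3*I*pi/4)/2 on |111>, and 0 on every other basis state.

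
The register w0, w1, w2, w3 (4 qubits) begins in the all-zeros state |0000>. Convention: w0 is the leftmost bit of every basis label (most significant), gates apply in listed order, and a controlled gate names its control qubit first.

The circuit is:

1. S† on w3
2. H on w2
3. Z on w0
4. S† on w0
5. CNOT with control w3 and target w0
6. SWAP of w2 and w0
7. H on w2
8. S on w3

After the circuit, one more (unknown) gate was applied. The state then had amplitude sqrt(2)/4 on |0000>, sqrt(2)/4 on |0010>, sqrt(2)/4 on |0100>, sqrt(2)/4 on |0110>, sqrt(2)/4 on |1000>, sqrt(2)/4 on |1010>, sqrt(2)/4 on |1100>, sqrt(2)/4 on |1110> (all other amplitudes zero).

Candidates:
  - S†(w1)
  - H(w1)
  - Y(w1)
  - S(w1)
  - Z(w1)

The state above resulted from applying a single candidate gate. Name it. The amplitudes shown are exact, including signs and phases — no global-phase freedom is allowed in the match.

The applied gate was H(w1).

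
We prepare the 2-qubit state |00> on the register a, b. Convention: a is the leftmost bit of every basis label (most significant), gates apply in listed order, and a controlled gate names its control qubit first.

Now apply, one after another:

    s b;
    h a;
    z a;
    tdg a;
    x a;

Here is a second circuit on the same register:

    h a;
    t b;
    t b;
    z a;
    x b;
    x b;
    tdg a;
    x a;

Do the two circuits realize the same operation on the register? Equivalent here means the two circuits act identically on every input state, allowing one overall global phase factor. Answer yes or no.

Yes: on every input state the two circuits agree up to one overall phase factor.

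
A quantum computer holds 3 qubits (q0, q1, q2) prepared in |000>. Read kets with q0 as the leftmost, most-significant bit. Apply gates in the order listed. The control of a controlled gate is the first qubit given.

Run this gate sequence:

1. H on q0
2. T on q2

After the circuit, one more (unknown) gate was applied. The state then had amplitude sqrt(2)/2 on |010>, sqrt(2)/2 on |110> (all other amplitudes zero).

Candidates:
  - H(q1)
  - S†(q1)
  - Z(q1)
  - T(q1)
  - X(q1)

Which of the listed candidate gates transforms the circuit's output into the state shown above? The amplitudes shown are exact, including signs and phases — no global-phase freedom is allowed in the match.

The unique candidate consistent with the amplitudes is X(q1).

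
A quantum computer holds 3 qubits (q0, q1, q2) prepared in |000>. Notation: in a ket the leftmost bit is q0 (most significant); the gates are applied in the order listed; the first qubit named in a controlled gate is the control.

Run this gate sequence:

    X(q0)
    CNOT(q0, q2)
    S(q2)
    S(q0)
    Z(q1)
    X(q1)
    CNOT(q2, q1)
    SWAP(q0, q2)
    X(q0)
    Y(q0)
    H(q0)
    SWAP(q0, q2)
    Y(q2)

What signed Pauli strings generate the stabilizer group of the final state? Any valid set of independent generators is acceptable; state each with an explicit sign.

One valid set of independent stabilizer generators is +IIX, -ZII, +IZI (any independent generating set of the same group is equally correct).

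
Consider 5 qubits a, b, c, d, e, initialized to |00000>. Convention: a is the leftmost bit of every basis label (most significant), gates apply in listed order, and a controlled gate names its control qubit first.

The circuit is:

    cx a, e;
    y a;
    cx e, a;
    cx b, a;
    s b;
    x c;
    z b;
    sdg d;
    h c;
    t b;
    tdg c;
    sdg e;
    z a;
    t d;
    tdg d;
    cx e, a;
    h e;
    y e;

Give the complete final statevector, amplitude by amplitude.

After the circuit, the state carries amplitude -1/2 on |10000>, 1/2 on |10001>, -exp(3*I*pi/4)/2 on |10100>, exp(3*I*pi/4)/2 on |10101>, and 0 on every other basis state.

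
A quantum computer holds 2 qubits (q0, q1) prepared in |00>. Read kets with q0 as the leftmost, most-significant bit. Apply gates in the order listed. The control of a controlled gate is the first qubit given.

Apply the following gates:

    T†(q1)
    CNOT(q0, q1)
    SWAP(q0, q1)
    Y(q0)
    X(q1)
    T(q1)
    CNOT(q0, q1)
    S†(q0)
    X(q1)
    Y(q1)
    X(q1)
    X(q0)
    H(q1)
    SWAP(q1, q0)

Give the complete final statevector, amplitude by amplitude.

The resulting statevector has amplitude -sqrt(2)*exp(3*I*pi/4)/2 on |00>, 0 on |01>, sqrt(2)*exp(3*I*pi/4)/2 on |10>, 0 on |11>.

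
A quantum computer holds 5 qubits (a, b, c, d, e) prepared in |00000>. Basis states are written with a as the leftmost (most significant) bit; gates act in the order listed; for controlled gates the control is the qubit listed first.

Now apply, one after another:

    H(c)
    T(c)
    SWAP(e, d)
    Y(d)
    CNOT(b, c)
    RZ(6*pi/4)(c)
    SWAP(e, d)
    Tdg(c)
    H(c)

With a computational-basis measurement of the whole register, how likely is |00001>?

The probability of measuring |00001> is 1/2.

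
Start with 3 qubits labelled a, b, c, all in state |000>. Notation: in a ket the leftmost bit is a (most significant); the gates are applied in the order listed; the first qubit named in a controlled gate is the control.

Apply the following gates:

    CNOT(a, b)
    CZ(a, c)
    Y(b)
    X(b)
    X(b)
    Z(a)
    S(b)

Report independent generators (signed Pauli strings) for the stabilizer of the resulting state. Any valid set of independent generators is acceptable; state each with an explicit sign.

One valid set of independent stabilizer generators is +ZII, -IZI, +IIZ (any independent generating set of the same group is equally correct). Key observation: the block from step 4 through step 5 cancels to the identity and can be dropped.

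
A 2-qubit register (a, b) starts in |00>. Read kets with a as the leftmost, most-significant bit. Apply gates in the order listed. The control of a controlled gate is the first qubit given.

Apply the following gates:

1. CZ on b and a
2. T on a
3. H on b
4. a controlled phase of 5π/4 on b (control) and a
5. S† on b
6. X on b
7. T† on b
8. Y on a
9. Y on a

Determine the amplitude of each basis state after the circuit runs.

The resulting statevector has amplitude -sqrt(2)*I/2 on |00>, -sqrt(2)*exp(3*I*pi/4)/2 on |01>, 0 on |10>, 0 on |11>.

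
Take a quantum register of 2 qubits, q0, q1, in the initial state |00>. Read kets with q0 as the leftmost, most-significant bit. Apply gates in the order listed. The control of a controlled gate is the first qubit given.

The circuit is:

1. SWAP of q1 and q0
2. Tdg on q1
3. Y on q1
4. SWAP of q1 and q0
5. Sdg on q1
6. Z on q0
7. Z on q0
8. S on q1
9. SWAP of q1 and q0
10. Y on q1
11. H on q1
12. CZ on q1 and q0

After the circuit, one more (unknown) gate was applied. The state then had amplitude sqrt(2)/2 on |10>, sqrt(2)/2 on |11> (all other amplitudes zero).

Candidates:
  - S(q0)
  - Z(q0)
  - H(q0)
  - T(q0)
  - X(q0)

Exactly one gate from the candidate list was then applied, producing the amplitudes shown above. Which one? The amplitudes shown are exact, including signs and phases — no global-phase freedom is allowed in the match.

It was X(q0) that produced the state shown.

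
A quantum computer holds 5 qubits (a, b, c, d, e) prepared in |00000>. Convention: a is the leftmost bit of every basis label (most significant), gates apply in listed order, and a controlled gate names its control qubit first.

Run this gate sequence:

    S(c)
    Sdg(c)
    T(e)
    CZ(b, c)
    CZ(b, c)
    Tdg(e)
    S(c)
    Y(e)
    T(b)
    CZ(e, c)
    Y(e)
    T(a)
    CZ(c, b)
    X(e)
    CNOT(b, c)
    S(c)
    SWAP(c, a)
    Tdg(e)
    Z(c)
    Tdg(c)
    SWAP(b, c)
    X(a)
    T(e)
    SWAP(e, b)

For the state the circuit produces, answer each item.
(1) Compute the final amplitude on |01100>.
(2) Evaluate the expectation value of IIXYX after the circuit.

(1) |01100> carries amplitude 0 in the final state. Key observation: steps 2-7 multiply out to the identity, so the circuit reduces to the remaining gates.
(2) In the final state, IIXYX has expectation 0.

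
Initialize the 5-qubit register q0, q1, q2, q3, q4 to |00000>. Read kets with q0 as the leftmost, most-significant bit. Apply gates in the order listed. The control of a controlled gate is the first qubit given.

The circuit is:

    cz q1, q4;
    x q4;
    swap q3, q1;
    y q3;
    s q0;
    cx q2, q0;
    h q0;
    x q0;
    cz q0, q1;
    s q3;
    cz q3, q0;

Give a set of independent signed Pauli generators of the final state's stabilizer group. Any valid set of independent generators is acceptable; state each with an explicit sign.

The stabilizer group can be generated by -XIIII, +IZIII, +IIZII, -IIIZI, -IIIIZ, among other valid generating sets.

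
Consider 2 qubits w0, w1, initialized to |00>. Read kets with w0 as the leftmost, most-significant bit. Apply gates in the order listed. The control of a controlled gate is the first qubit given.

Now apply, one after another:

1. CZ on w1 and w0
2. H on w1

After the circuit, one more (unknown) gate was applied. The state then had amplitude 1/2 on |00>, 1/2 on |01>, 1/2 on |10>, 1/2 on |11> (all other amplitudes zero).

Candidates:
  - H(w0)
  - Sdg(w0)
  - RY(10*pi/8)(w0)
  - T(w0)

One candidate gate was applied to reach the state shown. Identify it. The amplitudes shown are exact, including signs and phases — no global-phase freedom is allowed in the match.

The applied gate was H(w0).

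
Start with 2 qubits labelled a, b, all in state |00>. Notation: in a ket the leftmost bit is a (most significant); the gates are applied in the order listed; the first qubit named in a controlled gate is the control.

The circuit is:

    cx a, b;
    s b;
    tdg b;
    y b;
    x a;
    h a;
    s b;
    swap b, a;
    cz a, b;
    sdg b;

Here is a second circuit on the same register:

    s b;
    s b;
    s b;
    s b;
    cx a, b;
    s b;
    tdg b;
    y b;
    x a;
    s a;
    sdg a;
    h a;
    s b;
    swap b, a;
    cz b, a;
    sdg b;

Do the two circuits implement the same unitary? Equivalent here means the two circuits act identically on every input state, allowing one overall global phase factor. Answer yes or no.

Yes: on every input state the two circuits agree up to one overall phase factor.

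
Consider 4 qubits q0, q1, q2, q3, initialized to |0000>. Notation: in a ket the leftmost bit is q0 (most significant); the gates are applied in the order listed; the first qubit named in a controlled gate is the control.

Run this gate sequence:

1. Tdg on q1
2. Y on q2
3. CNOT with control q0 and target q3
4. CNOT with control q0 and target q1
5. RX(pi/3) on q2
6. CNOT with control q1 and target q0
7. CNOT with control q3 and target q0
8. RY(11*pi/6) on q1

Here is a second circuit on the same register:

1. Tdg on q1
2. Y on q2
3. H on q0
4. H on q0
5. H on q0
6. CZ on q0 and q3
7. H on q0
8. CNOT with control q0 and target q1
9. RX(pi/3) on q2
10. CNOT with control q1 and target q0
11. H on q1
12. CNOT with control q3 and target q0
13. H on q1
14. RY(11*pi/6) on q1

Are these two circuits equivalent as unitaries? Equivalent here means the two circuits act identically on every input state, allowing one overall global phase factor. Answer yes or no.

No, they are not equivalent — no single phase factor reconciles the two unitaries.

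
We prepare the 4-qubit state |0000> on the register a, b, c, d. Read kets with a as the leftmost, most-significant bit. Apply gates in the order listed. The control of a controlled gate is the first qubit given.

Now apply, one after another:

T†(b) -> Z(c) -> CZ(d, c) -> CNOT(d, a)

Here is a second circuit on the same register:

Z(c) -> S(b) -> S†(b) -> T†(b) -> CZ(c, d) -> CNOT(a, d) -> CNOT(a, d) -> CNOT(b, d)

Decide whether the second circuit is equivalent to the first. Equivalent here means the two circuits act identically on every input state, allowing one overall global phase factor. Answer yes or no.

No — the two circuits implement different unitaries, even allowing a global phase.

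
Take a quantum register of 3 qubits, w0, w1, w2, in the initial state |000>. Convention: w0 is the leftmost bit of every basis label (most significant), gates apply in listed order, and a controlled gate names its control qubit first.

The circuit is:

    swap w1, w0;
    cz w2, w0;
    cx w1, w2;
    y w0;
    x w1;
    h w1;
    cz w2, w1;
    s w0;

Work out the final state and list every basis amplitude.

The final amplitudes are -sqrt(2)/2 on |100>, sqrt(2)/2 on |110>, and 0 on every other basis state.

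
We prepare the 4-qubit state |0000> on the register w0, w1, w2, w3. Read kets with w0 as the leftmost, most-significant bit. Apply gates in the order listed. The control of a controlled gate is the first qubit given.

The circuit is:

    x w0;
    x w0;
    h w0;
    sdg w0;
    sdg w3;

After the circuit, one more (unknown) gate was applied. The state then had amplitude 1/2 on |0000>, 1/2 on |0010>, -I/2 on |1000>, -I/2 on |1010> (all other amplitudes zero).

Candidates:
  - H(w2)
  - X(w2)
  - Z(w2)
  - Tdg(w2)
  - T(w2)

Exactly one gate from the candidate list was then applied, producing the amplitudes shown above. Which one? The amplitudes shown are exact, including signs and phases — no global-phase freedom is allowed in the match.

It was H(w2) that produced the state shown. Key observation: steps 1-2 multiply out to the identity, so the circuit reduces to the remaining gates.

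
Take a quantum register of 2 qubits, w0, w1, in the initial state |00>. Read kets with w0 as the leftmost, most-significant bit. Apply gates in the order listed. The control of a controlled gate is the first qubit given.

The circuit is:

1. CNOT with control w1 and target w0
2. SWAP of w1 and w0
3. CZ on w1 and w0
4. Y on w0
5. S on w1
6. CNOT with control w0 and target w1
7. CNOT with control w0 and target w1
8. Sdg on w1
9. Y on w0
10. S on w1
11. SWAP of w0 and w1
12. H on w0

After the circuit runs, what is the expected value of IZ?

In the final state, IZ has expectation 1. Key observation: gates 5-8 undo each other exactly, leaving only the rest of the circuit to track.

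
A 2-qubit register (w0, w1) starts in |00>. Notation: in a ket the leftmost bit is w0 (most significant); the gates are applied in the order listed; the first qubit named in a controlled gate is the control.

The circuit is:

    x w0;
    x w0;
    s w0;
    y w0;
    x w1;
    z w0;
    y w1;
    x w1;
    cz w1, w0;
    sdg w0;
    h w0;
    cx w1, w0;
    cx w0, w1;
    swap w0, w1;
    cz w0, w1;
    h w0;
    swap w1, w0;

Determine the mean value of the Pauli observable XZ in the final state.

The observable XZ averages to -1. Key observation: steps 1-2 multiply out to the identity, so the circuit reduces to the remaining gates.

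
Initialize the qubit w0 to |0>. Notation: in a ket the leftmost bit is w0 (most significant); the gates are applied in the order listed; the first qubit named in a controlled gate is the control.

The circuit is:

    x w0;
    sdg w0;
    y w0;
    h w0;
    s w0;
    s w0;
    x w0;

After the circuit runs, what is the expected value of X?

The observable X averages to -1.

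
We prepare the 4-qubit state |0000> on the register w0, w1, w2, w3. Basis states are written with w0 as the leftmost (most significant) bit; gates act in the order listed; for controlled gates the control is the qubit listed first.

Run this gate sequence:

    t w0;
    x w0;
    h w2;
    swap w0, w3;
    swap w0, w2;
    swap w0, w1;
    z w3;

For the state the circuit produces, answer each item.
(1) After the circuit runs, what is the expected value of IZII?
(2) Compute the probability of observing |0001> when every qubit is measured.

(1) In the final state, IZII has expectation 0.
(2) Outcome |0001> occurs with probability 1/2.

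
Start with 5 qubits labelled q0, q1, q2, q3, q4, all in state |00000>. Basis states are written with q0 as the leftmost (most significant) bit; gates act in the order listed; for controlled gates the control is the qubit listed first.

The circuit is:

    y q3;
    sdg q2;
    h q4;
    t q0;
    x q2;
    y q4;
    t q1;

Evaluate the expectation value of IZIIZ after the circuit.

The expectation value of IZIIZ is 0.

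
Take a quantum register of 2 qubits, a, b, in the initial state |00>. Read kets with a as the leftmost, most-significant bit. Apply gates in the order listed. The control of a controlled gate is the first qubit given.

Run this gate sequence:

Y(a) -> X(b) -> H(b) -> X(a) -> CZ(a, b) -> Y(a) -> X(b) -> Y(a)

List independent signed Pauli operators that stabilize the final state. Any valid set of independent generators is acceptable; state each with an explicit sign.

The stabilizer group can be generated by -IX, +ZI, among other valid generating sets.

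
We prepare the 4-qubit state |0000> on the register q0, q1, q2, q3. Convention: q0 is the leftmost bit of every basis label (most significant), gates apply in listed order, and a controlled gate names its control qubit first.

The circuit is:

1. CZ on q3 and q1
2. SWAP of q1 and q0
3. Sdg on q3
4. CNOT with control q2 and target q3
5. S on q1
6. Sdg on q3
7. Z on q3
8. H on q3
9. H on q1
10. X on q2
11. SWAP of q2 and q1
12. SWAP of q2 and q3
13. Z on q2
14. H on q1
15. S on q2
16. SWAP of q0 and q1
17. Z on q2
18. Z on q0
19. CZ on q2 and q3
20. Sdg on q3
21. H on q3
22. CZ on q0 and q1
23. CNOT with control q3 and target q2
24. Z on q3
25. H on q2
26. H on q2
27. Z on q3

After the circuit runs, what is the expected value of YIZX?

The expectation value of YIZX is 0. Key observation: gates 24-27 undo each other exactly, leaving only the rest of the circuit to track.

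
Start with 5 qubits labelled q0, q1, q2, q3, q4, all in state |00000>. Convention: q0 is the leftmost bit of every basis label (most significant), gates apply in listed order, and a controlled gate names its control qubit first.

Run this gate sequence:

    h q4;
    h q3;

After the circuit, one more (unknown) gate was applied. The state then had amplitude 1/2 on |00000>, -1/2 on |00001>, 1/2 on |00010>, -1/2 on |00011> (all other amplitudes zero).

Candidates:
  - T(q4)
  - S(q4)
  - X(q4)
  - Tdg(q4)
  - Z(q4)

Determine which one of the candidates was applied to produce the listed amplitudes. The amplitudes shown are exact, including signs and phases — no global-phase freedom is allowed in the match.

It was Z(q4) that produced the state shown.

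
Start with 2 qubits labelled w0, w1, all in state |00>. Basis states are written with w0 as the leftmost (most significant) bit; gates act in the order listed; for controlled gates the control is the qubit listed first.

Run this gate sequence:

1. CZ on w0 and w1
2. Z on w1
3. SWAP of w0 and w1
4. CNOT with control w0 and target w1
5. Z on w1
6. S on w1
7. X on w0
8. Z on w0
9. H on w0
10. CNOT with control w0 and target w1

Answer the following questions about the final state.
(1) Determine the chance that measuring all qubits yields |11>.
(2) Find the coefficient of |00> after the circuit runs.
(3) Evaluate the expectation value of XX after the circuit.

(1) A full measurement returns |11> with probability 1/2.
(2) |00> carries amplitude -sqrt(2)/2 in the final state.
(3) The expectation value of XX is -1.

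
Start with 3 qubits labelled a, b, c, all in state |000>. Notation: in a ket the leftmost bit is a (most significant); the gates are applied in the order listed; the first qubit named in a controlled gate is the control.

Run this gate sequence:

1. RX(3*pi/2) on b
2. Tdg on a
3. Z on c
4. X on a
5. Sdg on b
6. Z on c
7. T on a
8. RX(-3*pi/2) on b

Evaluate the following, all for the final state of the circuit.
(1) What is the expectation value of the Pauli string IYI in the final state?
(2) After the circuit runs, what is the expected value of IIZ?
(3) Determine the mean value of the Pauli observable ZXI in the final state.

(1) The observable IYI averages to 0.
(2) The expectation value of IIZ is 1.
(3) In the final state, ZXI has expectation -1.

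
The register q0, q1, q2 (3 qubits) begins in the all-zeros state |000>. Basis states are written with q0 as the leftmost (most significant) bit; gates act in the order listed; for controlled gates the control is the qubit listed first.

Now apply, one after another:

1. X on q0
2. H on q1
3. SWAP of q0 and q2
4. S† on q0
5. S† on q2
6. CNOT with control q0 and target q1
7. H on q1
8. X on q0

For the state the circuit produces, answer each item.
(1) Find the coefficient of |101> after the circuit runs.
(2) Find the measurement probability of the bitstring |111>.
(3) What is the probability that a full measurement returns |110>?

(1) The final state's coefficient on |101> equals -I.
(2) The probability of measuring |111> is 0.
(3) A full measurement returns |110> with probability 0.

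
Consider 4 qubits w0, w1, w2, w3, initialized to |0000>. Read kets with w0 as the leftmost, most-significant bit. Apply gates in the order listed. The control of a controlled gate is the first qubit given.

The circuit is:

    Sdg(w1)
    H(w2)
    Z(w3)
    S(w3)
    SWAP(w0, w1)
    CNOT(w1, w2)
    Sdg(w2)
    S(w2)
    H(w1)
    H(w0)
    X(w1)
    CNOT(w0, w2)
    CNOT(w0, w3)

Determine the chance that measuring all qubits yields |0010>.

Outcome |0010> occurs with probability 1/8.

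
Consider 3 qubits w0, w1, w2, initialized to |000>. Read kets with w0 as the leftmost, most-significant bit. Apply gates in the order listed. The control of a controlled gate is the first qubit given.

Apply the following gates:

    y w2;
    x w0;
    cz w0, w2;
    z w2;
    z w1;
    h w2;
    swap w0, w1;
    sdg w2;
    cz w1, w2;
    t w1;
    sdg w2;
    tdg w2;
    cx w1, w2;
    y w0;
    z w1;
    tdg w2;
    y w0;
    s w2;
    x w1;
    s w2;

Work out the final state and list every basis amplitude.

After the circuit, the state carries amplitude sqrt(2)*I/2 on |000>, sqrt(2)*I/2 on |001>, and 0 on every other basis state.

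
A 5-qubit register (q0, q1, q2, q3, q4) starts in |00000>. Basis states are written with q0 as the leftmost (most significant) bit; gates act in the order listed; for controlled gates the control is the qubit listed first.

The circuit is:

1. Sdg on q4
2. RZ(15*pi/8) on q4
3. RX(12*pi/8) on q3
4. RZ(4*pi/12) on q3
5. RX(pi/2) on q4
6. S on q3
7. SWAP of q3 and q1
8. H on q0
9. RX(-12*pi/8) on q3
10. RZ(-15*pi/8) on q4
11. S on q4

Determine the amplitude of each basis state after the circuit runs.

After the circuit, the state carries amplitude -exp(5*I*pi/6)/4 on |00000>, -exp(23*I*pi/24)/4 on |00001>, -exp(I*pi/3)/4 on |00010>, -exp(11*I*pi/24)/4 on |00011>, 0 on |00100>, 0 on |00101>, 0 on |00110>, 0 on |00111>, -exp(I*pi/6)/4 on |01000>, -exp(7*I*pi/24)/4 on |01001>, exp(2*I*pi/3)/4 on |01010>, exp(19*I*pi/24)/4 on |01011>, 0 on |01100>, 0 on |01101>, 0 on |01110>, 0 on |01111>, -exp(5*I*pi/6)/4 on |10000>, -exp(23*I*pi/24)/4 on |10001>, -exp(I*pi/3)/4 on |10010>, -exp(11*I*pi/24)/4 on |10011>, 0 on |10100>, 0 on |10101>, 0 on |10110>, 0 on |10111>, -exp(I*pi/6)/4 on |11000>, -exp(7*I*pi/24)/4 on |11001>, exp(2*I*pi/3)/4 on |11010>, exp(19*I*pi/24)/4 on |11011>, 0 on |11100>, 0 on |11101>, 0 on |11110>, 0 on |11111>.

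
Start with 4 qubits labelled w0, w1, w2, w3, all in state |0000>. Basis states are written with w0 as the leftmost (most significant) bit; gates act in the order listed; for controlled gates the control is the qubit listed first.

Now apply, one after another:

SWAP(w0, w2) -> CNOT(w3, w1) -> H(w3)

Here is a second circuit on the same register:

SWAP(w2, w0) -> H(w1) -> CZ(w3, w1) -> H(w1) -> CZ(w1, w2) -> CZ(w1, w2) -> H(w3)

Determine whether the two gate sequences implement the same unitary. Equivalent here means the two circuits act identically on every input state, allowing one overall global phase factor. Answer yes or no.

Yes, they are equivalent — the unitaries differ by at most a global phase.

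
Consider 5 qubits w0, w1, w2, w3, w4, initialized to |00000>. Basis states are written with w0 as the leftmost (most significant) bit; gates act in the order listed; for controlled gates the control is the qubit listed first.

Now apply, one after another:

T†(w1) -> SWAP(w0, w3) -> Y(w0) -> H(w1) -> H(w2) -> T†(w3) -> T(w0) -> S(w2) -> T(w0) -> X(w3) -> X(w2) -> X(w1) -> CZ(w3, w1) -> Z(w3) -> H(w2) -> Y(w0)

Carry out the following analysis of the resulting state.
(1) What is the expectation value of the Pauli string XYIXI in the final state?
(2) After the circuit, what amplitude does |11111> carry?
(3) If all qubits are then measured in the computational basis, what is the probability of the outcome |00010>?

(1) The expectation value of XYIXI is 0.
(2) The amplitude on |11111> is 0.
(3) A full measurement returns |00010> with probability 1/4.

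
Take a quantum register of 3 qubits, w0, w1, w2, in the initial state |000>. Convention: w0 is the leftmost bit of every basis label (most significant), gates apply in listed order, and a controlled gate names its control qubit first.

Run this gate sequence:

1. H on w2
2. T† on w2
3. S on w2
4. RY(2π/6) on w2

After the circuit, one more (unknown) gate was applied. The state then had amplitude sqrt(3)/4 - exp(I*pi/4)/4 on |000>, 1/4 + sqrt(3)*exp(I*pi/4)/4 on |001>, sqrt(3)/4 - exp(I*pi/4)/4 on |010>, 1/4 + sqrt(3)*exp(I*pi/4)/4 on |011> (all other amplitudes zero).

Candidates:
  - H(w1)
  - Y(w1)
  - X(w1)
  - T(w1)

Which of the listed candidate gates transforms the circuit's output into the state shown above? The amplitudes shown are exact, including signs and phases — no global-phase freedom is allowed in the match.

The unique candidate consistent with the amplitudes is H(w1).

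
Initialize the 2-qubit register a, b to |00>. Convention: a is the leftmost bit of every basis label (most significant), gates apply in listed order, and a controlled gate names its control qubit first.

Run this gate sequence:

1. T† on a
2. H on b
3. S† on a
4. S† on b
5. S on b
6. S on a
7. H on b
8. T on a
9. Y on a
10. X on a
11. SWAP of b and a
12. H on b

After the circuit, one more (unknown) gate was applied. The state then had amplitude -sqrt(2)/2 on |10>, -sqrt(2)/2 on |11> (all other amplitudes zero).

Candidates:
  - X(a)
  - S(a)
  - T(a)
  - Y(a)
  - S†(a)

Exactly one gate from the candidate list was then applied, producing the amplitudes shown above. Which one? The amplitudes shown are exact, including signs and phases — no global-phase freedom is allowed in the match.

The applied gate was Y(a).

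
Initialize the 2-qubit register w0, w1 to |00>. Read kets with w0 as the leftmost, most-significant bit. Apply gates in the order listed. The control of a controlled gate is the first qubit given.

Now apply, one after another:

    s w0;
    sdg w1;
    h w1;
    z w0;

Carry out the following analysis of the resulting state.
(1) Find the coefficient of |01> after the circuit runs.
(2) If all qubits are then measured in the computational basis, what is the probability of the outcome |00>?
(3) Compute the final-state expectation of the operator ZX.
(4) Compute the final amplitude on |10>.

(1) |01> carries amplitude sqrt(2)/2 in the final state.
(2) The probability of measuring |00> is 1/2.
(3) The expectation value of ZX is 1.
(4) The final state's coefficient on |10> equals 0.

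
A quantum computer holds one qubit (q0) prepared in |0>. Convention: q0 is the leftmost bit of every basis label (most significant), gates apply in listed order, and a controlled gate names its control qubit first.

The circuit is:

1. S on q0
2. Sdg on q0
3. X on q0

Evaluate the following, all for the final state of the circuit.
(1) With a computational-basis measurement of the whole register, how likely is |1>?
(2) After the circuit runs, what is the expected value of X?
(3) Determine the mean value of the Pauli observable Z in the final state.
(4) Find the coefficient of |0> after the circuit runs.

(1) Outcome |1> occurs with probability 1.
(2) The expectation value of X is 0.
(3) The expectation value of Z is -1.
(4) The final state's coefficient on |0> equals 0.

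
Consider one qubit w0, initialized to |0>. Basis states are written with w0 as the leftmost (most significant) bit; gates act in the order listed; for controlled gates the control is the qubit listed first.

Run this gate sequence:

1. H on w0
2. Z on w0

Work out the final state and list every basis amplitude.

The resulting statevector has amplitude sqrt(2)/2 on |0>, -sqrt(2)/2 on |1>.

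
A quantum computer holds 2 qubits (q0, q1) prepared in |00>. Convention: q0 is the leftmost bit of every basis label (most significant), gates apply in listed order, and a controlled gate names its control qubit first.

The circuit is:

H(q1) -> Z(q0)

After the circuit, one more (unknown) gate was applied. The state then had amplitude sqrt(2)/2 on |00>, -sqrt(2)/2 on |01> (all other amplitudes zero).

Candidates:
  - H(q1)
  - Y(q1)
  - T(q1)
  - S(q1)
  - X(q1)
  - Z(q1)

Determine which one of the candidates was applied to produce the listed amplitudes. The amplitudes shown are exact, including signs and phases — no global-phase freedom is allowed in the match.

The applied gate was Z(q1).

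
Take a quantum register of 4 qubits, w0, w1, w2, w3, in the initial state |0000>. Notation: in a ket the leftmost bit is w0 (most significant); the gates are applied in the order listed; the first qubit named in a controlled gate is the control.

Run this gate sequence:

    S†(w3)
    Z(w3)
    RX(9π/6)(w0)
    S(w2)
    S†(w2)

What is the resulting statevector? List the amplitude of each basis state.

The resulting statevector has amplitude -sqrt(2)/2 on |0000>, -sqrt(2)*I/2 on |1000>, and 0 on every other basis state. Key observation: the block from step 4 through step 5 cancels to the identity and can be dropped.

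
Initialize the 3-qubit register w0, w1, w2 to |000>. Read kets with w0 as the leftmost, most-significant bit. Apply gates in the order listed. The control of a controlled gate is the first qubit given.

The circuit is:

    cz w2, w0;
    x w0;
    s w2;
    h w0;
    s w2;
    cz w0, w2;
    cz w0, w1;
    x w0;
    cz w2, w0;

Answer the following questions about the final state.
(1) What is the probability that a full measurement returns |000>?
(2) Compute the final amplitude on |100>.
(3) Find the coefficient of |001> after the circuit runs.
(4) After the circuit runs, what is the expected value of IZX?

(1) A full measurement returns |000> with probability 1/2.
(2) The amplitude on |100> is sqrt(2)/2.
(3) The final state's coefficient on |001> equals 0.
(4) In the final state, IZX has expectation 0.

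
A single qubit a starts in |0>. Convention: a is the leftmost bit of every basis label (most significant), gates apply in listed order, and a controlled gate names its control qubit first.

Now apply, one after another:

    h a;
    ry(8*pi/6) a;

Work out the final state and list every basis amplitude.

The final amplitudes are -sqrt(6)/4 - sqrt(2)/4 on |0>, -sqrt(2)/4 + sqrt(6)/4 on |1>.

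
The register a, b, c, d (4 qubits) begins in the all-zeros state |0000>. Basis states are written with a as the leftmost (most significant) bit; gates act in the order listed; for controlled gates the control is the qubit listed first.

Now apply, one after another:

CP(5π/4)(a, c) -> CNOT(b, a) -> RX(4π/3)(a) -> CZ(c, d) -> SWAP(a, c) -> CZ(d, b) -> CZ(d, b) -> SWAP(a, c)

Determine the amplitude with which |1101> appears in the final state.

The final state's coefficient on |1101> equals 0. Key observation: the block from step 5 through step 8 cancels to the identity and can be dropped.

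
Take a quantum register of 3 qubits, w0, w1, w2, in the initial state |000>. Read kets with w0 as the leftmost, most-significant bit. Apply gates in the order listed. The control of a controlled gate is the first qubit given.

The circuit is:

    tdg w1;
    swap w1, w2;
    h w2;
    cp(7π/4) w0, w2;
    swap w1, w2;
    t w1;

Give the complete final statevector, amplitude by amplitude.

The final amplitudes are sqrt(2)/2 on |000>, sqrt(2)*exp(I*pi/4)/2 on |010>, and 0 on every other basis state.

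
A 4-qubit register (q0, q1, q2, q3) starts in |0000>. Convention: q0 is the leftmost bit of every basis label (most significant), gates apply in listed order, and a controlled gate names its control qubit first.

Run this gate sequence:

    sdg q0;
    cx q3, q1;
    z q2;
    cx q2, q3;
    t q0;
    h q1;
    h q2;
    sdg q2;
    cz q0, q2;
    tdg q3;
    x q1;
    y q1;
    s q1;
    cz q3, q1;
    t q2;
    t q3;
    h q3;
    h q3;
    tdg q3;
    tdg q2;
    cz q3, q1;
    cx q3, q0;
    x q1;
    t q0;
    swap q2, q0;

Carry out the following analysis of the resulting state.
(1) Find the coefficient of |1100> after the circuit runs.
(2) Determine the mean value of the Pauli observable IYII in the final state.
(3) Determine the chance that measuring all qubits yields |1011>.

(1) The final state's coefficient on |1100> equals -1/2.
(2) In the final state, IYII has expectation 1.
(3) A full measurement returns |1011> with probability 0.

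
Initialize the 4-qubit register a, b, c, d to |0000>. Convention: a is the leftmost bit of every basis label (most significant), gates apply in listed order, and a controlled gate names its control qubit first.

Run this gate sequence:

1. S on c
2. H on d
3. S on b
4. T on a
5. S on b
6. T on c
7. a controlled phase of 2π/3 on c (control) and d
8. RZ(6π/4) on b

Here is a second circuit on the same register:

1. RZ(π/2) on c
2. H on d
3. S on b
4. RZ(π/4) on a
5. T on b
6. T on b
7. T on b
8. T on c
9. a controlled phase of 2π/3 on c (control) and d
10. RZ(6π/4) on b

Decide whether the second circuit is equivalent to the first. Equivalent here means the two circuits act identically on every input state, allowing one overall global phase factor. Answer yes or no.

No: there is an input state on which the two circuits produce genuinely different outputs (not merely differing by a phase).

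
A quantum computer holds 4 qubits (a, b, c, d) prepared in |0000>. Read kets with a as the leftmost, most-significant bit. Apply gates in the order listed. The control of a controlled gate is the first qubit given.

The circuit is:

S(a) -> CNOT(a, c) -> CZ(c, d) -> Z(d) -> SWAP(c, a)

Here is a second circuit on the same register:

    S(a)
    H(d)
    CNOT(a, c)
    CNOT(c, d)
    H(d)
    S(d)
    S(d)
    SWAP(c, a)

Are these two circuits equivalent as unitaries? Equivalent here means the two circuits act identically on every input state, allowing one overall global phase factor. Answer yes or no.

Yes — the two circuits implement the same unitary up to a global phase.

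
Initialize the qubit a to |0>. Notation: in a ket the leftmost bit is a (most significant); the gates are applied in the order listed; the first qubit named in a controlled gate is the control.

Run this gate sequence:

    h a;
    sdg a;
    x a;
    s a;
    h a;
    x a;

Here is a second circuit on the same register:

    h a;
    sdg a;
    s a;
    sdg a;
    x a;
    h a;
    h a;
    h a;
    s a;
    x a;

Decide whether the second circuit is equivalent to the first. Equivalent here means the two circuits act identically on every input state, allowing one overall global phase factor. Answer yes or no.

No, they are not equivalent — no single phase factor reconciles the two unitaries.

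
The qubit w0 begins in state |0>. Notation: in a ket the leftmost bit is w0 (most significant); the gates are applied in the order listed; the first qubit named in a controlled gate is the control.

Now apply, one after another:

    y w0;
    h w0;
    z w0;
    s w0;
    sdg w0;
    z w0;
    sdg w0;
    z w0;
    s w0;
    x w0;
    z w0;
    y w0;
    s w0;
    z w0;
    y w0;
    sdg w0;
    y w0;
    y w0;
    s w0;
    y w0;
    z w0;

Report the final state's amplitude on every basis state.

After the circuit, the state carries amplitude -sqrt(2)/2 on |0>, -sqrt(2)*I/2 on |1>.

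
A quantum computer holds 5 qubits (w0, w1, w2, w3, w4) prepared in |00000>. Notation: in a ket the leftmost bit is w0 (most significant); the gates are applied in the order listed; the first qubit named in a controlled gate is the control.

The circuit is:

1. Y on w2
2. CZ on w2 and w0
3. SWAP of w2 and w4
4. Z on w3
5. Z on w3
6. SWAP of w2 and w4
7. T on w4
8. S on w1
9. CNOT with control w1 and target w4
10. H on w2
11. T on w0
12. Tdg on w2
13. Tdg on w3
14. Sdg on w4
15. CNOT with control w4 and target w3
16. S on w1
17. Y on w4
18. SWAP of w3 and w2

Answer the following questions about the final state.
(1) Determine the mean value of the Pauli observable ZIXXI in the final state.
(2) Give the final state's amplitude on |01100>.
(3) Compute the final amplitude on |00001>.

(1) The observable ZIXXI averages to 0. Key observation: the block from step 3 through step 6 cancels to the identity and can be dropped.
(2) The amplitude on |01100> is 0.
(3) The amplitude on |00001> is -sqrt(2)/2.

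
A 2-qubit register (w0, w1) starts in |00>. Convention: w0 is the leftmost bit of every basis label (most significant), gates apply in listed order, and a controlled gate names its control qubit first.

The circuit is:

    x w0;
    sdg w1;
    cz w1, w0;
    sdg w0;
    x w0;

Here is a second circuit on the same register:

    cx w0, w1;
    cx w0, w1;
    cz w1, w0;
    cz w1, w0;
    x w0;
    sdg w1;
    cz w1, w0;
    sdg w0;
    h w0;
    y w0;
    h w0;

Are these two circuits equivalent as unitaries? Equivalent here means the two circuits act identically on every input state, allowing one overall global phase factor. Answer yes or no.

No, they are not equivalent — no single phase factor reconciles the two unitaries.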